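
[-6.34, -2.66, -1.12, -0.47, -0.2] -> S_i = -6.34*0.42^i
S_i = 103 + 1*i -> [103, 104, 105, 106, 107]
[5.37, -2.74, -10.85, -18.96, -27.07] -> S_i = 5.37 + -8.11*i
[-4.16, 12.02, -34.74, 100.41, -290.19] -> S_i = -4.16*(-2.89)^i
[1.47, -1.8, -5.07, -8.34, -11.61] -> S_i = 1.47 + -3.27*i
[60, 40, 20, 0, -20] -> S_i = 60 + -20*i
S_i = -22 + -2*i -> [-22, -24, -26, -28, -30]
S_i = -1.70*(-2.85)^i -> [-1.7, 4.84, -13.81, 39.35, -112.16]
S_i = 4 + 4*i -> [4, 8, 12, 16, 20]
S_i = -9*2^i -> [-9, -18, -36, -72, -144]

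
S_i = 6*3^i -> [6, 18, 54, 162, 486]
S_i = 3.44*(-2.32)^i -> [3.44, -7.98, 18.52, -42.96, 99.66]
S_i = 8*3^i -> [8, 24, 72, 216, 648]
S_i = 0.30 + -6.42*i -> [0.3, -6.12, -12.54, -18.96, -25.38]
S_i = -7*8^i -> [-7, -56, -448, -3584, -28672]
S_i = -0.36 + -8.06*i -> [-0.36, -8.42, -16.48, -24.54, -32.6]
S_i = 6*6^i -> [6, 36, 216, 1296, 7776]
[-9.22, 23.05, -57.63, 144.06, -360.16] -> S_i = -9.22*(-2.50)^i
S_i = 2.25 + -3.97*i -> [2.25, -1.72, -5.69, -9.66, -13.63]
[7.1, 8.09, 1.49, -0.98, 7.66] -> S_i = Random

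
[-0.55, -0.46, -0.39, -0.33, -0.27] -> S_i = -0.55*0.84^i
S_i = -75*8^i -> [-75, -600, -4800, -38400, -307200]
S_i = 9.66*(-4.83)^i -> [9.66, -46.66, 225.36, -1088.48, 5257.33]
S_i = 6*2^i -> [6, 12, 24, 48, 96]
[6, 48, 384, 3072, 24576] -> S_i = 6*8^i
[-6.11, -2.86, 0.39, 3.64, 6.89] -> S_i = -6.11 + 3.25*i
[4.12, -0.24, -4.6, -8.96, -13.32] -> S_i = 4.12 + -4.36*i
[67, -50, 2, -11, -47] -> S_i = Random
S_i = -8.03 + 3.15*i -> [-8.03, -4.88, -1.73, 1.42, 4.57]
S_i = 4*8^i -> [4, 32, 256, 2048, 16384]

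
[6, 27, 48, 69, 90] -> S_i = 6 + 21*i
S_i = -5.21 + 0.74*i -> [-5.21, -4.47, -3.73, -2.99, -2.25]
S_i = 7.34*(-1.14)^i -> [7.34, -8.37, 9.54, -10.87, 12.4]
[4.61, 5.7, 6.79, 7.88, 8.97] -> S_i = 4.61 + 1.09*i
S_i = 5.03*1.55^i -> [5.03, 7.8, 12.08, 18.73, 29.03]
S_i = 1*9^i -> [1, 9, 81, 729, 6561]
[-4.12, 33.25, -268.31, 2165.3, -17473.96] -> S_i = -4.12*(-8.07)^i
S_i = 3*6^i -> [3, 18, 108, 648, 3888]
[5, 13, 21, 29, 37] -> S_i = 5 + 8*i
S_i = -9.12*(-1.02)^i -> [-9.12, 9.3, -9.49, 9.68, -9.87]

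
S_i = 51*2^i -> [51, 102, 204, 408, 816]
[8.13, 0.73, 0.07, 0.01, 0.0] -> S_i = 8.13*0.09^i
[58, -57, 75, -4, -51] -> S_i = Random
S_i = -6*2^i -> [-6, -12, -24, -48, -96]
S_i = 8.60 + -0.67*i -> [8.6, 7.93, 7.26, 6.59, 5.92]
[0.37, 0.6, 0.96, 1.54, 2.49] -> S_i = 0.37*1.61^i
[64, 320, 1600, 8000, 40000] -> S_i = 64*5^i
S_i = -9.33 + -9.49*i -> [-9.33, -18.82, -28.31, -37.8, -47.29]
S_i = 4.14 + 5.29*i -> [4.14, 9.43, 14.72, 20.01, 25.3]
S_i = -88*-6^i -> [-88, 528, -3168, 19008, -114048]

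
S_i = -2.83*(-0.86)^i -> [-2.83, 2.43, -2.09, 1.8, -1.55]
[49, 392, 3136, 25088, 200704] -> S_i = 49*8^i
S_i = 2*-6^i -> [2, -12, 72, -432, 2592]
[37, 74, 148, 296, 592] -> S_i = 37*2^i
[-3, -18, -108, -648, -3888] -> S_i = -3*6^i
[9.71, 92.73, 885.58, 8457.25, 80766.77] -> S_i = 9.71*9.55^i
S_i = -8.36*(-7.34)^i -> [-8.36, 61.36, -450.4, 3305.94, -24265.57]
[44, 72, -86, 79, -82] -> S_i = Random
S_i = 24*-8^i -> [24, -192, 1536, -12288, 98304]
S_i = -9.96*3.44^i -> [-9.96, -34.26, -117.86, -405.45, -1394.74]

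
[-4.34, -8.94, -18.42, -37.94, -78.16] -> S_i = -4.34*2.06^i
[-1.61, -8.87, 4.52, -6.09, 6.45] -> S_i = Random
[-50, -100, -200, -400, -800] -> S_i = -50*2^i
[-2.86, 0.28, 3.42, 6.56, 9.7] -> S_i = -2.86 + 3.14*i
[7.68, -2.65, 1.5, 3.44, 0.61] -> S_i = Random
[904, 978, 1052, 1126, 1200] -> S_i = 904 + 74*i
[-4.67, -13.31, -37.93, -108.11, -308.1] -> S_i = -4.67*2.85^i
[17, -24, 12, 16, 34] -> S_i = Random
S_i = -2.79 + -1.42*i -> [-2.79, -4.21, -5.63, -7.05, -8.47]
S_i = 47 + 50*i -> [47, 97, 147, 197, 247]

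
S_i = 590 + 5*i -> [590, 595, 600, 605, 610]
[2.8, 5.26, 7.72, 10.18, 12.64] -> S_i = 2.80 + 2.46*i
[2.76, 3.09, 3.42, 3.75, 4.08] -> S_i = 2.76 + 0.33*i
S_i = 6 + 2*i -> [6, 8, 10, 12, 14]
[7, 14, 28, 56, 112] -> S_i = 7*2^i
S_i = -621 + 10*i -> [-621, -611, -601, -591, -581]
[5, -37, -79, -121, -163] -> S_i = 5 + -42*i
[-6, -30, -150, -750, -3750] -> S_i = -6*5^i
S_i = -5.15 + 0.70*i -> [-5.15, -4.45, -3.75, -3.05, -2.35]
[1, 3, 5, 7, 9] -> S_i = 1 + 2*i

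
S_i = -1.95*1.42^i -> [-1.95, -2.77, -3.93, -5.58, -7.93]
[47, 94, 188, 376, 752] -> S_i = 47*2^i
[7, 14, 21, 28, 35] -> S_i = 7 + 7*i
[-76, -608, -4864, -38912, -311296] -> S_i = -76*8^i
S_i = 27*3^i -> [27, 81, 243, 729, 2187]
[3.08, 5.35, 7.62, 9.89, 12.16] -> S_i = 3.08 + 2.27*i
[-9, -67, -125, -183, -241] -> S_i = -9 + -58*i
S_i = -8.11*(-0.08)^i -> [-8.11, 0.65, -0.05, 0.0, -0.0]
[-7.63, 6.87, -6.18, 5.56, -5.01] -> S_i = -7.63*(-0.90)^i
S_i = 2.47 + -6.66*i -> [2.47, -4.19, -10.85, -17.51, -24.17]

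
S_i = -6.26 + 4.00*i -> [-6.26, -2.26, 1.74, 5.74, 9.74]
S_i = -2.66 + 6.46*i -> [-2.66, 3.8, 10.26, 16.72, 23.18]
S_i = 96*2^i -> [96, 192, 384, 768, 1536]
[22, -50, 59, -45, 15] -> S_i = Random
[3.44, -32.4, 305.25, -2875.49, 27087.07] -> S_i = 3.44*(-9.42)^i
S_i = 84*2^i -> [84, 168, 336, 672, 1344]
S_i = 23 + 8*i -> [23, 31, 39, 47, 55]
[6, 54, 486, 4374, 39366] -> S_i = 6*9^i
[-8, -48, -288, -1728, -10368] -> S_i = -8*6^i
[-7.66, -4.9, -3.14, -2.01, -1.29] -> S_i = -7.66*0.64^i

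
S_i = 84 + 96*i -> [84, 180, 276, 372, 468]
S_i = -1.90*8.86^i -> [-1.9, -16.83, -149.15, -1321.46, -11708.16]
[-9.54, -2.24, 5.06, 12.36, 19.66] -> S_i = -9.54 + 7.30*i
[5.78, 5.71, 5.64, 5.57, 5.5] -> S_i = 5.78 + -0.07*i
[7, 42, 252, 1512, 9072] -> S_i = 7*6^i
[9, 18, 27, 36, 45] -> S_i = 9 + 9*i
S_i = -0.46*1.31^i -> [-0.46, -0.6, -0.79, -1.03, -1.35]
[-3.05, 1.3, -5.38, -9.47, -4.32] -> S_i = Random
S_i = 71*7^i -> [71, 497, 3479, 24353, 170471]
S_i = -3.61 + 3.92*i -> [-3.61, 0.31, 4.23, 8.15, 12.07]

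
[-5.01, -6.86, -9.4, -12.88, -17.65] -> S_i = -5.01*1.37^i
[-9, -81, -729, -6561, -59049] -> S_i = -9*9^i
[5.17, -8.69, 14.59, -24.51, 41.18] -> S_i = 5.17*(-1.68)^i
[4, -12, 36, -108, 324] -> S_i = 4*-3^i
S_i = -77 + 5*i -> [-77, -72, -67, -62, -57]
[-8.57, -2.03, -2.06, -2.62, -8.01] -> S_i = Random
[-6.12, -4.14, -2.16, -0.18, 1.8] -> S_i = -6.12 + 1.98*i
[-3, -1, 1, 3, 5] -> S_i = -3 + 2*i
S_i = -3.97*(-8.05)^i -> [-3.97, 31.96, -257.27, 2070.99, -16671.48]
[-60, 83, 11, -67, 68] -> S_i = Random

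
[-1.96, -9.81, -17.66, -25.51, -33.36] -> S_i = -1.96 + -7.85*i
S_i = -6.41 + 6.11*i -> [-6.41, -0.3, 5.81, 11.92, 18.03]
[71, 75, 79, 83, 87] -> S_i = 71 + 4*i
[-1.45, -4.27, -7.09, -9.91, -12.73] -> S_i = -1.45 + -2.82*i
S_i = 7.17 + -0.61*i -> [7.17, 6.56, 5.95, 5.34, 4.73]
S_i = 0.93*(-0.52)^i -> [0.93, -0.48, 0.25, -0.13, 0.07]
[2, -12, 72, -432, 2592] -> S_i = 2*-6^i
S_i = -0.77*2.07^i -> [-0.77, -1.59, -3.3, -6.83, -14.14]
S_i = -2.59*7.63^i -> [-2.59, -19.76, -150.78, -1150.46, -8778.05]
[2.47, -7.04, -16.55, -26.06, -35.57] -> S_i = 2.47 + -9.51*i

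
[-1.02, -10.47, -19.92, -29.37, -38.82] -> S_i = -1.02 + -9.45*i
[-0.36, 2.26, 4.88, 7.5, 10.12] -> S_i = -0.36 + 2.62*i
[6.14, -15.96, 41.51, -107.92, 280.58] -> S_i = 6.14*(-2.60)^i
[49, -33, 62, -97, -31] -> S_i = Random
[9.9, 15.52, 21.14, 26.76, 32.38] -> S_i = 9.90 + 5.62*i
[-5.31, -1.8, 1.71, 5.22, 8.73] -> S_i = -5.31 + 3.51*i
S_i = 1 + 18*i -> [1, 19, 37, 55, 73]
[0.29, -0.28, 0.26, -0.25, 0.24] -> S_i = 0.29*(-0.95)^i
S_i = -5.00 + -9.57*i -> [-5.0, -14.57, -24.14, -33.71, -43.28]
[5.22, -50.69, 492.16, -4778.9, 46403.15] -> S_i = 5.22*(-9.71)^i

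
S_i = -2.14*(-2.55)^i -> [-2.14, 5.46, -13.92, 35.48, -90.48]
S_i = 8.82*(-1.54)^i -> [8.82, -13.58, 20.92, -32.21, 49.61]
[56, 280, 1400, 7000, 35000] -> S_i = 56*5^i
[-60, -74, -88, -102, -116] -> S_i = -60 + -14*i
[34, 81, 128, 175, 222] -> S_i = 34 + 47*i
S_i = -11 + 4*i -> [-11, -7, -3, 1, 5]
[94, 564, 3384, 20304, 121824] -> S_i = 94*6^i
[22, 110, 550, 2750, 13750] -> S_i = 22*5^i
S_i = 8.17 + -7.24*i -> [8.17, 0.93, -6.31, -13.55, -20.79]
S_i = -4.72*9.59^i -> [-4.72, -45.26, -434.09, -4162.92, -39922.38]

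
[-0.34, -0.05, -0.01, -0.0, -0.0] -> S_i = -0.34*0.15^i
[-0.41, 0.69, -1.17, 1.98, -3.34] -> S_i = -0.41*(-1.69)^i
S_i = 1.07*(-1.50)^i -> [1.07, -1.6, 2.41, -3.61, 5.42]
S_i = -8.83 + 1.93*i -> [-8.83, -6.9, -4.97, -3.04, -1.11]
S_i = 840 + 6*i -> [840, 846, 852, 858, 864]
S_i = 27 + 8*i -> [27, 35, 43, 51, 59]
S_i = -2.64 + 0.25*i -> [-2.64, -2.39, -2.14, -1.89, -1.64]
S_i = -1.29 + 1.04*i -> [-1.29, -0.25, 0.79, 1.83, 2.87]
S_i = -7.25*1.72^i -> [-7.25, -12.47, -21.45, -36.89, -63.45]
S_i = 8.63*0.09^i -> [8.63, 0.78, 0.07, 0.01, 0.0]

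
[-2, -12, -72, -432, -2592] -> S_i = -2*6^i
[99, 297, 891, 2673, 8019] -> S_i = 99*3^i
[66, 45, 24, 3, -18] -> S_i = 66 + -21*i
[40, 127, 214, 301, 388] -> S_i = 40 + 87*i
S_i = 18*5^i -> [18, 90, 450, 2250, 11250]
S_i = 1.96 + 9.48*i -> [1.96, 11.44, 20.92, 30.4, 39.88]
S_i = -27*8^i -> [-27, -216, -1728, -13824, -110592]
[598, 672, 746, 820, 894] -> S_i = 598 + 74*i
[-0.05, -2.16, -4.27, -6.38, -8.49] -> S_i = -0.05 + -2.11*i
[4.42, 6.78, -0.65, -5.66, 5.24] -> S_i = Random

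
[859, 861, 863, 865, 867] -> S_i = 859 + 2*i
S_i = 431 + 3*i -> [431, 434, 437, 440, 443]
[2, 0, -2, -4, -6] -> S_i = 2 + -2*i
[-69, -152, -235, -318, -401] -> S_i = -69 + -83*i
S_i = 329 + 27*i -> [329, 356, 383, 410, 437]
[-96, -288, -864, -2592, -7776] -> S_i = -96*3^i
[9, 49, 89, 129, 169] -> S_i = 9 + 40*i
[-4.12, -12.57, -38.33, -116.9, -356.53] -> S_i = -4.12*3.05^i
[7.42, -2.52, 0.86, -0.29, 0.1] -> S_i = 7.42*(-0.34)^i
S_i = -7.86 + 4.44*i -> [-7.86, -3.42, 1.02, 5.46, 9.9]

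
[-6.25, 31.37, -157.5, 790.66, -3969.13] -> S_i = -6.25*(-5.02)^i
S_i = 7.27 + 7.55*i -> [7.27, 14.82, 22.37, 29.92, 37.47]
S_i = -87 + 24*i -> [-87, -63, -39, -15, 9]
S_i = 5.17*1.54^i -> [5.17, 7.96, 12.26, 18.88, 29.08]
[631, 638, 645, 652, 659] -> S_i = 631 + 7*i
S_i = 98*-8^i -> [98, -784, 6272, -50176, 401408]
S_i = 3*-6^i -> [3, -18, 108, -648, 3888]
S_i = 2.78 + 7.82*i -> [2.78, 10.6, 18.42, 26.24, 34.06]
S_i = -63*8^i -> [-63, -504, -4032, -32256, -258048]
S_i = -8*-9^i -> [-8, 72, -648, 5832, -52488]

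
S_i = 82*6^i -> [82, 492, 2952, 17712, 106272]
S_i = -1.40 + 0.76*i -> [-1.4, -0.64, 0.12, 0.88, 1.64]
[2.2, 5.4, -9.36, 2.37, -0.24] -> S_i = Random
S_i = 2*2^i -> [2, 4, 8, 16, 32]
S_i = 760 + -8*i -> [760, 752, 744, 736, 728]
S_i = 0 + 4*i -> [0, 4, 8, 12, 16]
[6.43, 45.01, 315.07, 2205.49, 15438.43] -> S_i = 6.43*7.00^i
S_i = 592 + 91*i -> [592, 683, 774, 865, 956]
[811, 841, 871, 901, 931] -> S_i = 811 + 30*i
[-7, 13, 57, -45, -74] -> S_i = Random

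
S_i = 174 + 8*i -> [174, 182, 190, 198, 206]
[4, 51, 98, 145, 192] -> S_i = 4 + 47*i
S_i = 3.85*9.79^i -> [3.85, 37.69, 369.0, 3612.51, 35366.45]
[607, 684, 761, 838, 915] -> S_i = 607 + 77*i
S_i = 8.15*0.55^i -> [8.15, 4.48, 2.47, 1.36, 0.75]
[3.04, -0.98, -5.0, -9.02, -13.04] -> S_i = 3.04 + -4.02*i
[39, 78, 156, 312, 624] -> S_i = 39*2^i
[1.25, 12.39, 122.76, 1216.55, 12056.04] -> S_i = 1.25*9.91^i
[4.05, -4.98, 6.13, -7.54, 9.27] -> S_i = 4.05*(-1.23)^i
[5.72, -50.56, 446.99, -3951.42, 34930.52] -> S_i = 5.72*(-8.84)^i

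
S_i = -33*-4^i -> [-33, 132, -528, 2112, -8448]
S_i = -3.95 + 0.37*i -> [-3.95, -3.58, -3.21, -2.84, -2.47]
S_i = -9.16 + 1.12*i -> [-9.16, -8.04, -6.92, -5.8, -4.68]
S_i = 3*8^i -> [3, 24, 192, 1536, 12288]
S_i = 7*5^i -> [7, 35, 175, 875, 4375]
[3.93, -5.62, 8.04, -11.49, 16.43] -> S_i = 3.93*(-1.43)^i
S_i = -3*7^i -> [-3, -21, -147, -1029, -7203]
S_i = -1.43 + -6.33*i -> [-1.43, -7.76, -14.09, -20.42, -26.75]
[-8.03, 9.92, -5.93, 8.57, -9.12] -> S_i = Random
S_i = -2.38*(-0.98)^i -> [-2.38, 2.33, -2.29, 2.24, -2.2]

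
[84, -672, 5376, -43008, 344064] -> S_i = 84*-8^i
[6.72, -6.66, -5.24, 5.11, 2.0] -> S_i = Random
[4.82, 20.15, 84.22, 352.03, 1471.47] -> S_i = 4.82*4.18^i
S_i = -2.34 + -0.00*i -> [-2.34, -2.34, -2.34, -2.34, -2.34]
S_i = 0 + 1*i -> [0, 1, 2, 3, 4]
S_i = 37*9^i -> [37, 333, 2997, 26973, 242757]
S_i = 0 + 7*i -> [0, 7, 14, 21, 28]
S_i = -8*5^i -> [-8, -40, -200, -1000, -5000]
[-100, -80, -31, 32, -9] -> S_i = Random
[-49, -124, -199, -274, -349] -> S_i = -49 + -75*i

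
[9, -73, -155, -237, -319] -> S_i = 9 + -82*i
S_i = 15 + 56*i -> [15, 71, 127, 183, 239]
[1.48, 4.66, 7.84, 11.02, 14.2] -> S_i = 1.48 + 3.18*i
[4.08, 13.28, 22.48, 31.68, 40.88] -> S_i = 4.08 + 9.20*i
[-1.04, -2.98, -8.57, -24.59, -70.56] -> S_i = -1.04*2.87^i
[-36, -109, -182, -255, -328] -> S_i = -36 + -73*i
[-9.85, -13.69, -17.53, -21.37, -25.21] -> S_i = -9.85 + -3.84*i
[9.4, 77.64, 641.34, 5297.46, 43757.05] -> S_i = 9.40*8.26^i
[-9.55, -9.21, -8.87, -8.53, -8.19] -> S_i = -9.55 + 0.34*i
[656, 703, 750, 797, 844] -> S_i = 656 + 47*i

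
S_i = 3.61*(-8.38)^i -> [3.61, -30.25, 253.51, -2124.41, 17802.59]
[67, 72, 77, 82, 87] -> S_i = 67 + 5*i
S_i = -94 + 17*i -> [-94, -77, -60, -43, -26]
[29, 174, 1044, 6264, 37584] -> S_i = 29*6^i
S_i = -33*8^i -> [-33, -264, -2112, -16896, -135168]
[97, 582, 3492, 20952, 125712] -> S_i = 97*6^i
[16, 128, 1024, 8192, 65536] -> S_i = 16*8^i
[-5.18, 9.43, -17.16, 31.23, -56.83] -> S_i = -5.18*(-1.82)^i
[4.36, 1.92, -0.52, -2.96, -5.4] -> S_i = 4.36 + -2.44*i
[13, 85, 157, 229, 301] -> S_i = 13 + 72*i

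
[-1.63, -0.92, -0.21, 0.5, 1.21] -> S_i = -1.63 + 0.71*i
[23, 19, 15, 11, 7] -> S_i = 23 + -4*i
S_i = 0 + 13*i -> [0, 13, 26, 39, 52]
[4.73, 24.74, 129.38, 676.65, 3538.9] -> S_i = 4.73*5.23^i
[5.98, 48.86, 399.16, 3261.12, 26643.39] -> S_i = 5.98*8.17^i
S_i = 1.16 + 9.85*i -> [1.16, 11.01, 20.86, 30.71, 40.56]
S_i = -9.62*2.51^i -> [-9.62, -24.15, -60.61, -152.12, -381.83]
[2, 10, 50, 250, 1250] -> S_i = 2*5^i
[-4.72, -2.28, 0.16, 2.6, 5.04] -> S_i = -4.72 + 2.44*i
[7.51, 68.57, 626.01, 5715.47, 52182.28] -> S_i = 7.51*9.13^i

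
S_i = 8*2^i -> [8, 16, 32, 64, 128]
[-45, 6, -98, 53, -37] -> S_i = Random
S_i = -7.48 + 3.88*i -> [-7.48, -3.6, 0.28, 4.16, 8.04]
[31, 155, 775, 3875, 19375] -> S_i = 31*5^i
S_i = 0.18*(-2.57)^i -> [0.18, -0.46, 1.19, -3.06, 7.85]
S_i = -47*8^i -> [-47, -376, -3008, -24064, -192512]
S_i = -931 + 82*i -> [-931, -849, -767, -685, -603]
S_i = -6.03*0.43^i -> [-6.03, -2.59, -1.11, -0.48, -0.21]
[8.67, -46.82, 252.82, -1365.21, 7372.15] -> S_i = 8.67*(-5.40)^i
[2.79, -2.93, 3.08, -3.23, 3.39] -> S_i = 2.79*(-1.05)^i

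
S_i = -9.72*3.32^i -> [-9.72, -32.27, -107.14, -355.7, -1180.91]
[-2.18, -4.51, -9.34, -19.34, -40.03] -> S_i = -2.18*2.07^i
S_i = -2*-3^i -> [-2, 6, -18, 54, -162]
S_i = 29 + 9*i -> [29, 38, 47, 56, 65]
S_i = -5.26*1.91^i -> [-5.26, -10.05, -19.19, -36.65, -70.0]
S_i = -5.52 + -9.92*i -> [-5.52, -15.44, -25.36, -35.28, -45.2]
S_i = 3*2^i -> [3, 6, 12, 24, 48]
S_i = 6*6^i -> [6, 36, 216, 1296, 7776]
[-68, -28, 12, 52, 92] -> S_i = -68 + 40*i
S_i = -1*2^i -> [-1, -2, -4, -8, -16]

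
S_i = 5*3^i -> [5, 15, 45, 135, 405]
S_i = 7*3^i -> [7, 21, 63, 189, 567]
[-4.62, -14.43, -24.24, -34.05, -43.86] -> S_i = -4.62 + -9.81*i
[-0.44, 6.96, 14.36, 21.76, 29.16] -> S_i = -0.44 + 7.40*i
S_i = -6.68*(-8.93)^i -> [-6.68, 59.65, -532.7, 4756.97, -42479.78]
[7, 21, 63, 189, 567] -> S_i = 7*3^i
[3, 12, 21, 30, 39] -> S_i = 3 + 9*i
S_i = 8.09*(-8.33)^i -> [8.09, -67.39, 561.36, -4676.1, 38951.89]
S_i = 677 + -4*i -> [677, 673, 669, 665, 661]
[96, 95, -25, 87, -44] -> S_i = Random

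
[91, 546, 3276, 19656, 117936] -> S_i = 91*6^i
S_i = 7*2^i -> [7, 14, 28, 56, 112]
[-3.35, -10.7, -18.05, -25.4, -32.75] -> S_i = -3.35 + -7.35*i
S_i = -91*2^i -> [-91, -182, -364, -728, -1456]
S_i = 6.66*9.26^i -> [6.66, 61.67, 571.08, 5288.19, 48968.66]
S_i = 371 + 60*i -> [371, 431, 491, 551, 611]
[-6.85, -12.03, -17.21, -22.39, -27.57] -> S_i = -6.85 + -5.18*i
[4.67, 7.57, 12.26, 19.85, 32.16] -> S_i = 4.67*1.62^i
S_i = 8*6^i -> [8, 48, 288, 1728, 10368]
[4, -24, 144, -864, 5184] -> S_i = 4*-6^i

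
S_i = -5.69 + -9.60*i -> [-5.69, -15.29, -24.89, -34.49, -44.09]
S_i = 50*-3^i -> [50, -150, 450, -1350, 4050]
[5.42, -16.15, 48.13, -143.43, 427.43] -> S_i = 5.42*(-2.98)^i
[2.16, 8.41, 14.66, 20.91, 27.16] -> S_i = 2.16 + 6.25*i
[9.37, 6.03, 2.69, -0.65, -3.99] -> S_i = 9.37 + -3.34*i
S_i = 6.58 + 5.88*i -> [6.58, 12.46, 18.34, 24.22, 30.1]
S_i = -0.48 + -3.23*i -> [-0.48, -3.71, -6.94, -10.17, -13.4]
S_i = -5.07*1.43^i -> [-5.07, -7.25, -10.37, -14.83, -21.2]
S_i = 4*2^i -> [4, 8, 16, 32, 64]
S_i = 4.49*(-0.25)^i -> [4.49, -1.12, 0.28, -0.07, 0.02]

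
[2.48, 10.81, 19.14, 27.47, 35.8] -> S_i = 2.48 + 8.33*i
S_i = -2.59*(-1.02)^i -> [-2.59, 2.64, -2.69, 2.75, -2.8]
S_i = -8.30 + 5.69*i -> [-8.3, -2.61, 3.08, 8.77, 14.46]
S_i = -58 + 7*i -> [-58, -51, -44, -37, -30]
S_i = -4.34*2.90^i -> [-4.34, -12.59, -36.5, -105.85, -306.96]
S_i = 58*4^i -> [58, 232, 928, 3712, 14848]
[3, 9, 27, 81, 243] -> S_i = 3*3^i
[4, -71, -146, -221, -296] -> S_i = 4 + -75*i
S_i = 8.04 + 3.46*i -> [8.04, 11.5, 14.96, 18.42, 21.88]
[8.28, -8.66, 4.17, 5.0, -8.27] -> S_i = Random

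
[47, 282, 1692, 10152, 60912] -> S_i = 47*6^i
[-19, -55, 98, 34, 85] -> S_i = Random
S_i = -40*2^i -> [-40, -80, -160, -320, -640]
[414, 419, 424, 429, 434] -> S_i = 414 + 5*i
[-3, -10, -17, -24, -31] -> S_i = -3 + -7*i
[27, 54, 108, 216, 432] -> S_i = 27*2^i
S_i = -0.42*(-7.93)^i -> [-0.42, 3.33, -26.41, 209.44, -1660.89]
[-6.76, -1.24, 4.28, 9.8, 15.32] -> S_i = -6.76 + 5.52*i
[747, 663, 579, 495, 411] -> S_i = 747 + -84*i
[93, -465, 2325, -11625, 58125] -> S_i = 93*-5^i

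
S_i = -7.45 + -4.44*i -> [-7.45, -11.89, -16.33, -20.77, -25.21]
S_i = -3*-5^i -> [-3, 15, -75, 375, -1875]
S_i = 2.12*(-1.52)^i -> [2.12, -3.22, 4.9, -7.45, 11.32]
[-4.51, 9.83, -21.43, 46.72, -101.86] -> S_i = -4.51*(-2.18)^i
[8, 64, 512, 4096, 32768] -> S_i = 8*8^i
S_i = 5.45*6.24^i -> [5.45, 34.01, 212.21, 1324.19, 8262.94]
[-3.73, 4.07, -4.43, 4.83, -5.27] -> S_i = -3.73*(-1.09)^i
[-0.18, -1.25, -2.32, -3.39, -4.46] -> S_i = -0.18 + -1.07*i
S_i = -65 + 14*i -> [-65, -51, -37, -23, -9]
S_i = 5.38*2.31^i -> [5.38, 12.43, 28.71, 66.32, 153.19]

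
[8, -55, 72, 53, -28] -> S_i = Random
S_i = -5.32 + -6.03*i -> [-5.32, -11.35, -17.38, -23.41, -29.44]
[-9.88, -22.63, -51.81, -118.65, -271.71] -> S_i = -9.88*2.29^i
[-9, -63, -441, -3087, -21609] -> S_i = -9*7^i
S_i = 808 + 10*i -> [808, 818, 828, 838, 848]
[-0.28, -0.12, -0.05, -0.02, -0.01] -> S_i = -0.28*0.43^i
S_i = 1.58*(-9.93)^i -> [1.58, -15.69, 155.8, -1547.05, 15362.22]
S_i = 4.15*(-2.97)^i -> [4.15, -12.33, 36.61, -108.72, 322.9]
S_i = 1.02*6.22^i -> [1.02, 6.34, 39.46, 245.45, 1526.73]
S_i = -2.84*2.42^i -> [-2.84, -6.87, -16.63, -40.25, -97.4]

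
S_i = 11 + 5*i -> [11, 16, 21, 26, 31]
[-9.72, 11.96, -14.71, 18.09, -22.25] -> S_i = -9.72*(-1.23)^i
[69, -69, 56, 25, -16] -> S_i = Random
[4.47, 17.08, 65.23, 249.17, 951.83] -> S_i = 4.47*3.82^i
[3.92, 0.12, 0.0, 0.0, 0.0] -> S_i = 3.92*0.03^i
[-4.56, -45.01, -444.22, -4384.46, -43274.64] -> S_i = -4.56*9.87^i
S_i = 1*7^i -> [1, 7, 49, 343, 2401]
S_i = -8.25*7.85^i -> [-8.25, -64.76, -508.39, -3990.83, -31327.99]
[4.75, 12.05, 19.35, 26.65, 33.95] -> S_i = 4.75 + 7.30*i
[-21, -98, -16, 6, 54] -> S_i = Random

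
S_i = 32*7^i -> [32, 224, 1568, 10976, 76832]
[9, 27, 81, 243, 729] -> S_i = 9*3^i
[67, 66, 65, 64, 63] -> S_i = 67 + -1*i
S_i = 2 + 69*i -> [2, 71, 140, 209, 278]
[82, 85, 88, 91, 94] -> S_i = 82 + 3*i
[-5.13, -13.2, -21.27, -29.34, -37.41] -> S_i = -5.13 + -8.07*i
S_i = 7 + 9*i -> [7, 16, 25, 34, 43]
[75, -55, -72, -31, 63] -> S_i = Random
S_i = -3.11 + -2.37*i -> [-3.11, -5.48, -7.85, -10.22, -12.59]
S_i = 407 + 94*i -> [407, 501, 595, 689, 783]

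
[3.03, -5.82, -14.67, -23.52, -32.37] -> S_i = 3.03 + -8.85*i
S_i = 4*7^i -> [4, 28, 196, 1372, 9604]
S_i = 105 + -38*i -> [105, 67, 29, -9, -47]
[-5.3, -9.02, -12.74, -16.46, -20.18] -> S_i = -5.30 + -3.72*i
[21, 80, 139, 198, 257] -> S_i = 21 + 59*i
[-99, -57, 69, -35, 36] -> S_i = Random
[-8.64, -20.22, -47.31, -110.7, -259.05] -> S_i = -8.64*2.34^i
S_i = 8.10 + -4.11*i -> [8.1, 3.99, -0.12, -4.23, -8.34]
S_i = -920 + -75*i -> [-920, -995, -1070, -1145, -1220]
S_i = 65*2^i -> [65, 130, 260, 520, 1040]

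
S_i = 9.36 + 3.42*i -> [9.36, 12.78, 16.2, 19.62, 23.04]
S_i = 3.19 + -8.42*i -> [3.19, -5.23, -13.65, -22.07, -30.49]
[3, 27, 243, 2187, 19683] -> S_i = 3*9^i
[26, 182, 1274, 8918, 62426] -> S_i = 26*7^i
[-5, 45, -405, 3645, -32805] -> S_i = -5*-9^i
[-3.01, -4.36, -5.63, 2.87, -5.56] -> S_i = Random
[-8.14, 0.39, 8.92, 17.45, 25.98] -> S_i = -8.14 + 8.53*i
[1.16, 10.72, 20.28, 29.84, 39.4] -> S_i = 1.16 + 9.56*i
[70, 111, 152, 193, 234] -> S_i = 70 + 41*i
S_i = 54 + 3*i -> [54, 57, 60, 63, 66]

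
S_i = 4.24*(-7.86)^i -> [4.24, -33.33, 261.95, -2058.89, 16182.89]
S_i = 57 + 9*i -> [57, 66, 75, 84, 93]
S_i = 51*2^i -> [51, 102, 204, 408, 816]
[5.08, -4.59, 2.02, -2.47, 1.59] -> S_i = Random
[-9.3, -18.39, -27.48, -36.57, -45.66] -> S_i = -9.30 + -9.09*i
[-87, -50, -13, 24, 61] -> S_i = -87 + 37*i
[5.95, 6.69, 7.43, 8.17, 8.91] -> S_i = 5.95 + 0.74*i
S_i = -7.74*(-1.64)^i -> [-7.74, 12.69, -20.82, 34.14, -55.99]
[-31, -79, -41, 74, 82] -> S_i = Random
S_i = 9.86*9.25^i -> [9.86, 91.2, 843.65, 7803.73, 72184.48]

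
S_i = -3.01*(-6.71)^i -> [-3.01, 20.2, -135.52, 909.36, -6101.78]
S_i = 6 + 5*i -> [6, 11, 16, 21, 26]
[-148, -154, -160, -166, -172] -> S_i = -148 + -6*i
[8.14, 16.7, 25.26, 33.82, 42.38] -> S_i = 8.14 + 8.56*i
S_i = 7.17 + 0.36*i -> [7.17, 7.53, 7.89, 8.25, 8.61]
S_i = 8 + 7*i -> [8, 15, 22, 29, 36]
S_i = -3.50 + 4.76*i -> [-3.5, 1.26, 6.02, 10.78, 15.54]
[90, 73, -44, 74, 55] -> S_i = Random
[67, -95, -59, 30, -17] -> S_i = Random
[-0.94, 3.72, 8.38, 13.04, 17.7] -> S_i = -0.94 + 4.66*i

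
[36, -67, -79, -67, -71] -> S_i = Random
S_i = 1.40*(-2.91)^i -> [1.4, -4.07, 11.86, -34.5, 100.39]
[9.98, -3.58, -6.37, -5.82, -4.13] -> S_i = Random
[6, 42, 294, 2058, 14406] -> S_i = 6*7^i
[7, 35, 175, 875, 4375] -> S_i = 7*5^i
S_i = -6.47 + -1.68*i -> [-6.47, -8.15, -9.83, -11.51, -13.19]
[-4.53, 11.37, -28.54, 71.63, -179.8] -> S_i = -4.53*(-2.51)^i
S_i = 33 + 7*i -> [33, 40, 47, 54, 61]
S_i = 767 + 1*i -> [767, 768, 769, 770, 771]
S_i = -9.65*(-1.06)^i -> [-9.65, 10.23, -10.84, 11.49, -12.18]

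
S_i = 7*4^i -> [7, 28, 112, 448, 1792]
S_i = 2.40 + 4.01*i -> [2.4, 6.41, 10.42, 14.43, 18.44]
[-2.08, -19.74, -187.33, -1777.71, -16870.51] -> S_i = -2.08*9.49^i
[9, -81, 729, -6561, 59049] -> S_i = 9*-9^i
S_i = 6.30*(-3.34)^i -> [6.3, -21.04, 70.28, -234.74, 784.02]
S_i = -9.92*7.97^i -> [-9.92, -79.06, -630.13, -5022.11, -40026.25]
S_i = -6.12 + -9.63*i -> [-6.12, -15.75, -25.38, -35.01, -44.64]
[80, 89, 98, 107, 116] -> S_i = 80 + 9*i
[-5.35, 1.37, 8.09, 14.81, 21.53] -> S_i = -5.35 + 6.72*i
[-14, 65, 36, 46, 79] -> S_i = Random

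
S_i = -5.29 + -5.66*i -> [-5.29, -10.95, -16.61, -22.27, -27.93]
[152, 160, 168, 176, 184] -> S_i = 152 + 8*i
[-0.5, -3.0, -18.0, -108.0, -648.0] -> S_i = -0.50*6.00^i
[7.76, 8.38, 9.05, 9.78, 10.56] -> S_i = 7.76*1.08^i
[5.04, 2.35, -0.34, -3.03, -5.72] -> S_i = 5.04 + -2.69*i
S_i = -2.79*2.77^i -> [-2.79, -7.73, -21.41, -59.3, -164.26]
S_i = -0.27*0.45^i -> [-0.27, -0.12, -0.05, -0.02, -0.01]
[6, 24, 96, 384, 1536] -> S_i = 6*4^i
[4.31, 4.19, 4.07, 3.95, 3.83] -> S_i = 4.31 + -0.12*i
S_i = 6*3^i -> [6, 18, 54, 162, 486]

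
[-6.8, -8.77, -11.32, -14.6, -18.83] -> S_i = -6.80*1.29^i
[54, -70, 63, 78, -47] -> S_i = Random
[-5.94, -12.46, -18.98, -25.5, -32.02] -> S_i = -5.94 + -6.52*i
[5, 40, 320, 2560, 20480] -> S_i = 5*8^i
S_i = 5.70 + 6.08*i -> [5.7, 11.78, 17.86, 23.94, 30.02]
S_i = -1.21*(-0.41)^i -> [-1.21, 0.5, -0.2, 0.08, -0.03]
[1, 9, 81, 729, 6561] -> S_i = 1*9^i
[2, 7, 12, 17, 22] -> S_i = 2 + 5*i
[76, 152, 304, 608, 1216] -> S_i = 76*2^i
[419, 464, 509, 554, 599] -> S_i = 419 + 45*i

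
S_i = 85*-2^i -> [85, -170, 340, -680, 1360]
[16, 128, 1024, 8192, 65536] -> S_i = 16*8^i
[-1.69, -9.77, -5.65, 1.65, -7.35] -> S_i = Random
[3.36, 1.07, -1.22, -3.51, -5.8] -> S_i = 3.36 + -2.29*i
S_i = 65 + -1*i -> [65, 64, 63, 62, 61]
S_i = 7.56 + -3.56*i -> [7.56, 4.0, 0.44, -3.12, -6.68]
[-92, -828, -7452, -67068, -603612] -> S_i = -92*9^i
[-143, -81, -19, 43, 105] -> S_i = -143 + 62*i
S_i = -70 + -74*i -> [-70, -144, -218, -292, -366]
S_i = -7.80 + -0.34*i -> [-7.8, -8.14, -8.48, -8.82, -9.16]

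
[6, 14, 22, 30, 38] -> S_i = 6 + 8*i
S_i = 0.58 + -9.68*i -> [0.58, -9.1, -18.78, -28.46, -38.14]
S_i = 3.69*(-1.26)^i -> [3.69, -4.65, 5.86, -7.38, 9.3]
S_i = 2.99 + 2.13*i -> [2.99, 5.12, 7.25, 9.38, 11.51]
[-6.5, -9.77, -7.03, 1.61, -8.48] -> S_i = Random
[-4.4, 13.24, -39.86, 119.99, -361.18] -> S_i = -4.40*(-3.01)^i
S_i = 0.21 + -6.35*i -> [0.21, -6.14, -12.49, -18.84, -25.19]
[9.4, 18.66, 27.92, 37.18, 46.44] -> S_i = 9.40 + 9.26*i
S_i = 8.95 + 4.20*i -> [8.95, 13.15, 17.35, 21.55, 25.75]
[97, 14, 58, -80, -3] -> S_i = Random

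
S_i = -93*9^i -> [-93, -837, -7533, -67797, -610173]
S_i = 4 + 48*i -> [4, 52, 100, 148, 196]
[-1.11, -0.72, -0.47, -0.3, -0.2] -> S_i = -1.11*0.65^i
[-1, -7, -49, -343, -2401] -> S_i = -1*7^i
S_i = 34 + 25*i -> [34, 59, 84, 109, 134]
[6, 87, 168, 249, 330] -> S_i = 6 + 81*i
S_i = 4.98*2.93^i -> [4.98, 14.59, 42.75, 125.27, 367.03]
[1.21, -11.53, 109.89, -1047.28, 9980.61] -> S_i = 1.21*(-9.53)^i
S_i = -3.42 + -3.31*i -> [-3.42, -6.73, -10.04, -13.35, -16.66]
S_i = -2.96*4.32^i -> [-2.96, -12.79, -55.24, -238.64, -1030.92]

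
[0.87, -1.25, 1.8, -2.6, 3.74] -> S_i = 0.87*(-1.44)^i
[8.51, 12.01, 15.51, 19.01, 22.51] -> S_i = 8.51 + 3.50*i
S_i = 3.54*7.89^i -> [3.54, 27.93, 220.37, 1738.74, 13718.65]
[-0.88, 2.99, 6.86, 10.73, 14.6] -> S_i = -0.88 + 3.87*i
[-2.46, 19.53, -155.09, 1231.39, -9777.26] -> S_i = -2.46*(-7.94)^i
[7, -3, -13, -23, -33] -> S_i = 7 + -10*i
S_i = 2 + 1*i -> [2, 3, 4, 5, 6]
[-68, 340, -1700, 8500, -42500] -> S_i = -68*-5^i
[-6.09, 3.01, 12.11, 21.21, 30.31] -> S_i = -6.09 + 9.10*i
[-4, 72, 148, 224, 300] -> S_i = -4 + 76*i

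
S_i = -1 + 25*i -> [-1, 24, 49, 74, 99]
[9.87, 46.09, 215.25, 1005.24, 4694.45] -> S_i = 9.87*4.67^i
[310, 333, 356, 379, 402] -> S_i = 310 + 23*i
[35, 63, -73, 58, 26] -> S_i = Random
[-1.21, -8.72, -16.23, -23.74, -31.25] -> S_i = -1.21 + -7.51*i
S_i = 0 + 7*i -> [0, 7, 14, 21, 28]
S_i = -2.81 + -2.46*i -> [-2.81, -5.27, -7.73, -10.19, -12.65]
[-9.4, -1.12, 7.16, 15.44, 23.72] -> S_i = -9.40 + 8.28*i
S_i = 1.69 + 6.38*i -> [1.69, 8.07, 14.45, 20.83, 27.21]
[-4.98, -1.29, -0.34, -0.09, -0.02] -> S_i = -4.98*0.26^i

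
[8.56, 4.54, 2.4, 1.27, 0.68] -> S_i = 8.56*0.53^i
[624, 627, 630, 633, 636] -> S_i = 624 + 3*i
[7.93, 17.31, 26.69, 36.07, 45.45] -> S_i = 7.93 + 9.38*i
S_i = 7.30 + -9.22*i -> [7.3, -1.92, -11.14, -20.36, -29.58]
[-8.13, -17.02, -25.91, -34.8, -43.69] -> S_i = -8.13 + -8.89*i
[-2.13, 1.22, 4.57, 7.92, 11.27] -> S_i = -2.13 + 3.35*i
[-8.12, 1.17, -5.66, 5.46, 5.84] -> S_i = Random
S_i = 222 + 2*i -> [222, 224, 226, 228, 230]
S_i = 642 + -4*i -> [642, 638, 634, 630, 626]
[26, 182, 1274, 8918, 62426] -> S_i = 26*7^i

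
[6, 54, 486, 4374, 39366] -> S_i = 6*9^i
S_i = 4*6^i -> [4, 24, 144, 864, 5184]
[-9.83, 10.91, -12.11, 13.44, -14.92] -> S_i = -9.83*(-1.11)^i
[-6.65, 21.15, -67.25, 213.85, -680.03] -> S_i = -6.65*(-3.18)^i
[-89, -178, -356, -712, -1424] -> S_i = -89*2^i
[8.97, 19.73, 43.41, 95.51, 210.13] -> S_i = 8.97*2.20^i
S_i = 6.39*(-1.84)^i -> [6.39, -11.76, 21.63, -39.81, 73.24]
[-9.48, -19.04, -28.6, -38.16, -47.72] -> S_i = -9.48 + -9.56*i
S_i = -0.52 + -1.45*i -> [-0.52, -1.97, -3.42, -4.87, -6.32]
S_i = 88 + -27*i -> [88, 61, 34, 7, -20]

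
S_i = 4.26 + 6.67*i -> [4.26, 10.93, 17.6, 24.27, 30.94]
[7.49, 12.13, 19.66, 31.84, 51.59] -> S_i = 7.49*1.62^i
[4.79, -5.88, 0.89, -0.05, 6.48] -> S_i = Random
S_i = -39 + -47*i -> [-39, -86, -133, -180, -227]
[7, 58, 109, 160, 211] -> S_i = 7 + 51*i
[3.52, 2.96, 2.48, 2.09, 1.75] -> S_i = 3.52*0.84^i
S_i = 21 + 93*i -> [21, 114, 207, 300, 393]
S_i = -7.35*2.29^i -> [-7.35, -16.83, -38.54, -88.27, -202.13]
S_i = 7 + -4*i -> [7, 3, -1, -5, -9]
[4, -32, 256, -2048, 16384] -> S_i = 4*-8^i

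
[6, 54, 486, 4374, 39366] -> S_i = 6*9^i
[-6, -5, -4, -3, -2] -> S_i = -6 + 1*i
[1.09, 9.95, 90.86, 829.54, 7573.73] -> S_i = 1.09*9.13^i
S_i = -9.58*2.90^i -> [-9.58, -27.78, -80.57, -233.65, -677.58]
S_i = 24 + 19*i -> [24, 43, 62, 81, 100]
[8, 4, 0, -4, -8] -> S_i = 8 + -4*i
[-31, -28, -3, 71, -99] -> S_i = Random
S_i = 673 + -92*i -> [673, 581, 489, 397, 305]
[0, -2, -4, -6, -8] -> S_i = 0 + -2*i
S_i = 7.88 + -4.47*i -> [7.88, 3.41, -1.06, -5.53, -10.0]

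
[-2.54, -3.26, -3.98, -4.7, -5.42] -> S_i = -2.54 + -0.72*i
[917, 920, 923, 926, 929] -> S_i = 917 + 3*i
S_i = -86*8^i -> [-86, -688, -5504, -44032, -352256]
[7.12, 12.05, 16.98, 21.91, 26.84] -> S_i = 7.12 + 4.93*i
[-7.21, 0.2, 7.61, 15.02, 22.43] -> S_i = -7.21 + 7.41*i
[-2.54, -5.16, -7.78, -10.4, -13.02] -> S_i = -2.54 + -2.62*i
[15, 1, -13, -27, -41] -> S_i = 15 + -14*i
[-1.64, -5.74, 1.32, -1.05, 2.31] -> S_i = Random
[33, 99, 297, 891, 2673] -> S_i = 33*3^i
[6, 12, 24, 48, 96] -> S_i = 6*2^i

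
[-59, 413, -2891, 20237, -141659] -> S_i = -59*-7^i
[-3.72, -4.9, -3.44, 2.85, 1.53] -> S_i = Random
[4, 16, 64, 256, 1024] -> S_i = 4*4^i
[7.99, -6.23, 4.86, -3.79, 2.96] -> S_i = 7.99*(-0.78)^i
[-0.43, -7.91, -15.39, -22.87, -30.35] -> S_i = -0.43 + -7.48*i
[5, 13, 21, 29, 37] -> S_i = 5 + 8*i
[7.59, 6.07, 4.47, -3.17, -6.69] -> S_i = Random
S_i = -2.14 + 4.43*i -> [-2.14, 2.29, 6.72, 11.15, 15.58]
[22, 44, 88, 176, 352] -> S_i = 22*2^i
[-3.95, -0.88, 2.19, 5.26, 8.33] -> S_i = -3.95 + 3.07*i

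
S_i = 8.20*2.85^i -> [8.2, 23.37, 66.6, 189.82, 541.0]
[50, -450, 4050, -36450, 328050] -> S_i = 50*-9^i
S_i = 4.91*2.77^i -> [4.91, 13.6, 37.67, 104.36, 289.07]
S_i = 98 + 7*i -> [98, 105, 112, 119, 126]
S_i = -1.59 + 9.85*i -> [-1.59, 8.26, 18.11, 27.96, 37.81]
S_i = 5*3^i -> [5, 15, 45, 135, 405]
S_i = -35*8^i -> [-35, -280, -2240, -17920, -143360]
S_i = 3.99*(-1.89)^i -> [3.99, -7.54, 14.25, -26.94, 50.91]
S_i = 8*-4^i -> [8, -32, 128, -512, 2048]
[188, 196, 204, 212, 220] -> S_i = 188 + 8*i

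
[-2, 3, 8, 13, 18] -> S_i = -2 + 5*i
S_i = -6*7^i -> [-6, -42, -294, -2058, -14406]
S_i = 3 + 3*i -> [3, 6, 9, 12, 15]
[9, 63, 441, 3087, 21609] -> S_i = 9*7^i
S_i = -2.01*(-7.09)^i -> [-2.01, 14.25, -101.04, 716.37, -5079.03]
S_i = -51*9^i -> [-51, -459, -4131, -37179, -334611]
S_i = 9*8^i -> [9, 72, 576, 4608, 36864]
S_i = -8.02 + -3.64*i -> [-8.02, -11.66, -15.3, -18.94, -22.58]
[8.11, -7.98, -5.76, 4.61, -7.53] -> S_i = Random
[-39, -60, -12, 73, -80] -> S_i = Random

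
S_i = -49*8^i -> [-49, -392, -3136, -25088, -200704]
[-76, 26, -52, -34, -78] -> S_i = Random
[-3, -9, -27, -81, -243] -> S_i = -3*3^i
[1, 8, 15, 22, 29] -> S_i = 1 + 7*i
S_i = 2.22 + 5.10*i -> [2.22, 7.32, 12.42, 17.52, 22.62]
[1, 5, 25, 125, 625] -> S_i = 1*5^i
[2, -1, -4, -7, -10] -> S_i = 2 + -3*i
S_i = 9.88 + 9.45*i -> [9.88, 19.33, 28.78, 38.23, 47.68]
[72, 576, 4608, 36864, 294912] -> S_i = 72*8^i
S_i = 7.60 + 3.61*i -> [7.6, 11.21, 14.82, 18.43, 22.04]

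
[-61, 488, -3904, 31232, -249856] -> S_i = -61*-8^i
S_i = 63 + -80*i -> [63, -17, -97, -177, -257]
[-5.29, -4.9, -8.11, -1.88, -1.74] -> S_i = Random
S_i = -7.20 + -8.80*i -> [-7.2, -16.0, -24.8, -33.6, -42.4]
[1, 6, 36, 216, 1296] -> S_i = 1*6^i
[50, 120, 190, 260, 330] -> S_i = 50 + 70*i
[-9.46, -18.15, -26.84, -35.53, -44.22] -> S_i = -9.46 + -8.69*i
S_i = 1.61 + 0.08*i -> [1.61, 1.69, 1.77, 1.85, 1.93]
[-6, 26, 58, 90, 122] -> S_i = -6 + 32*i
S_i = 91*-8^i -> [91, -728, 5824, -46592, 372736]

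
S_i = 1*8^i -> [1, 8, 64, 512, 4096]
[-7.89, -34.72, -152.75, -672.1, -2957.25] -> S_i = -7.89*4.40^i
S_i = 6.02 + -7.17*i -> [6.02, -1.15, -8.32, -15.49, -22.66]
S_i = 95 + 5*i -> [95, 100, 105, 110, 115]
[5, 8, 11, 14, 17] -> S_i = 5 + 3*i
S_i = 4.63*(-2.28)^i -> [4.63, -10.56, 24.07, -54.88, 125.12]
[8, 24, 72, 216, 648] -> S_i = 8*3^i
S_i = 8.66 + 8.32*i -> [8.66, 16.98, 25.3, 33.62, 41.94]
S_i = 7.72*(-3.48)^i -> [7.72, -26.87, 93.49, -325.35, 1132.23]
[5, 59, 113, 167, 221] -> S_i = 5 + 54*i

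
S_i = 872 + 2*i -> [872, 874, 876, 878, 880]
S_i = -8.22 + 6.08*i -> [-8.22, -2.14, 3.94, 10.02, 16.1]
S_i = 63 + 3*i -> [63, 66, 69, 72, 75]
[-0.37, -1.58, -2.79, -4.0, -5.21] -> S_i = -0.37 + -1.21*i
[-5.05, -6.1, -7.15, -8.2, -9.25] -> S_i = -5.05 + -1.05*i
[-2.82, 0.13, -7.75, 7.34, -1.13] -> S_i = Random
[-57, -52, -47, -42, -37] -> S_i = -57 + 5*i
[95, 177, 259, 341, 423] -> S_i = 95 + 82*i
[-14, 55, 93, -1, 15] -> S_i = Random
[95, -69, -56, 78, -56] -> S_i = Random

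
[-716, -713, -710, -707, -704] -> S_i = -716 + 3*i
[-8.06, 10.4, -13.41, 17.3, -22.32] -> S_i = -8.06*(-1.29)^i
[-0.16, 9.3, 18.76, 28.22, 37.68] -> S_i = -0.16 + 9.46*i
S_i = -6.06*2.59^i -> [-6.06, -15.7, -40.65, -105.29, -272.69]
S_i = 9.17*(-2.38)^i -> [9.17, -21.82, 51.94, -123.62, 294.22]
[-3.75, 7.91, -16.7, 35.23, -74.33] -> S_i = -3.75*(-2.11)^i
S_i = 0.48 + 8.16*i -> [0.48, 8.64, 16.8, 24.96, 33.12]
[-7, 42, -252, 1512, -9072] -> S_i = -7*-6^i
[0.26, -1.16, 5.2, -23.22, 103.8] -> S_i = 0.26*(-4.47)^i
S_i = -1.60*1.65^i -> [-1.6, -2.64, -4.36, -7.19, -11.86]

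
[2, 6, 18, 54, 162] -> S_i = 2*3^i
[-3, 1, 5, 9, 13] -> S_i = -3 + 4*i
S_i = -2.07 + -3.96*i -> [-2.07, -6.03, -9.99, -13.95, -17.91]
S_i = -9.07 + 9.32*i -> [-9.07, 0.25, 9.57, 18.89, 28.21]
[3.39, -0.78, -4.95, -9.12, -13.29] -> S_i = 3.39 + -4.17*i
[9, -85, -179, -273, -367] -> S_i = 9 + -94*i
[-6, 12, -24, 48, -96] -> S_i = -6*-2^i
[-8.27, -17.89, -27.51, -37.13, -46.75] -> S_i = -8.27 + -9.62*i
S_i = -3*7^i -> [-3, -21, -147, -1029, -7203]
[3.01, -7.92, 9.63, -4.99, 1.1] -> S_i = Random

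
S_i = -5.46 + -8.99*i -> [-5.46, -14.45, -23.44, -32.43, -41.42]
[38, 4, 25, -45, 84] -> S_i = Random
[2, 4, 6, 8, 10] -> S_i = 2 + 2*i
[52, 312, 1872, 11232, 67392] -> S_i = 52*6^i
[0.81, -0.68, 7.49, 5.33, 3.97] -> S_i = Random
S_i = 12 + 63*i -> [12, 75, 138, 201, 264]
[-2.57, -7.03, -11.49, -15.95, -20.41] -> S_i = -2.57 + -4.46*i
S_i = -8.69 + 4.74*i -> [-8.69, -3.95, 0.79, 5.53, 10.27]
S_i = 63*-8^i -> [63, -504, 4032, -32256, 258048]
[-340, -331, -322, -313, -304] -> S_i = -340 + 9*i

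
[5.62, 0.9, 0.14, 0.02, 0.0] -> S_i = 5.62*0.16^i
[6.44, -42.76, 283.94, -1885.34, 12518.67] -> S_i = 6.44*(-6.64)^i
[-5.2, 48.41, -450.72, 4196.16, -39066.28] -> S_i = -5.20*(-9.31)^i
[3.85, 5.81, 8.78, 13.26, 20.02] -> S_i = 3.85*1.51^i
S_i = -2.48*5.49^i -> [-2.48, -13.62, -74.75, -410.36, -2252.9]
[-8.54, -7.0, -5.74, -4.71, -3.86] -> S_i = -8.54*0.82^i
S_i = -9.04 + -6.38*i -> [-9.04, -15.42, -21.8, -28.18, -34.56]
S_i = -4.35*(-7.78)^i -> [-4.35, 33.84, -263.3, 2048.46, -15937.04]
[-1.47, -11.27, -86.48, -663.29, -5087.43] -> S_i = -1.47*7.67^i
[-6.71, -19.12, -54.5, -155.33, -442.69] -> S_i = -6.71*2.85^i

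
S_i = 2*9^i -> [2, 18, 162, 1458, 13122]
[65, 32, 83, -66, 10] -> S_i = Random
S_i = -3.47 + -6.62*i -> [-3.47, -10.09, -16.71, -23.33, -29.95]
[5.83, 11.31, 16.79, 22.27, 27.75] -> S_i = 5.83 + 5.48*i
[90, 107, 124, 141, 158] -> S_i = 90 + 17*i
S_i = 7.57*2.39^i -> [7.57, 18.09, 43.24, 103.35, 246.99]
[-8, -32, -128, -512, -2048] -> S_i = -8*4^i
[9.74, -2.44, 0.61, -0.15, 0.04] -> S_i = 9.74*(-0.25)^i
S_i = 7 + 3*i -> [7, 10, 13, 16, 19]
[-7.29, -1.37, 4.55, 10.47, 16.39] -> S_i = -7.29 + 5.92*i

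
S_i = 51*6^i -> [51, 306, 1836, 11016, 66096]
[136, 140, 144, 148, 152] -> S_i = 136 + 4*i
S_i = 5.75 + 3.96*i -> [5.75, 9.71, 13.67, 17.63, 21.59]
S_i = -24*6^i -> [-24, -144, -864, -5184, -31104]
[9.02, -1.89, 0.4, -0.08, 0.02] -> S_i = 9.02*(-0.21)^i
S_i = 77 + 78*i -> [77, 155, 233, 311, 389]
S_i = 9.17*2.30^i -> [9.17, 21.09, 48.51, 111.57, 256.61]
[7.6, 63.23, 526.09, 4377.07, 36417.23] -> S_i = 7.60*8.32^i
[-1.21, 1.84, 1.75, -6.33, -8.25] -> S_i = Random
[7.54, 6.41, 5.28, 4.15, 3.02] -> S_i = 7.54 + -1.13*i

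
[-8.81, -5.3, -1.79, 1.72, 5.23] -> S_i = -8.81 + 3.51*i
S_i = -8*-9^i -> [-8, 72, -648, 5832, -52488]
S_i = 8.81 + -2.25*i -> [8.81, 6.56, 4.31, 2.06, -0.19]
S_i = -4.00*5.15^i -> [-4.0, -20.6, -106.09, -546.36, -2813.77]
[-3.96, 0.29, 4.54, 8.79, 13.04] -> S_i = -3.96 + 4.25*i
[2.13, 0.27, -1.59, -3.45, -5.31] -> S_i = 2.13 + -1.86*i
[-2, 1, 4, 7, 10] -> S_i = -2 + 3*i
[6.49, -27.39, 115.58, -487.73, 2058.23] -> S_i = 6.49*(-4.22)^i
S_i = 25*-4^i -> [25, -100, 400, -1600, 6400]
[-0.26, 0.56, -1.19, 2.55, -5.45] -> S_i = -0.26*(-2.14)^i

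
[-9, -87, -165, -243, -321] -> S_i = -9 + -78*i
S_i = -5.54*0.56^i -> [-5.54, -3.1, -1.74, -0.97, -0.54]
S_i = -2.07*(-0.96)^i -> [-2.07, 1.99, -1.91, 1.83, -1.76]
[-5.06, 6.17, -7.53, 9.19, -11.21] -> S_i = -5.06*(-1.22)^i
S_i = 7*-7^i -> [7, -49, 343, -2401, 16807]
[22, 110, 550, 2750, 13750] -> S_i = 22*5^i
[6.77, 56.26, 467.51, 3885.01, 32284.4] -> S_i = 6.77*8.31^i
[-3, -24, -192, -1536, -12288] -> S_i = -3*8^i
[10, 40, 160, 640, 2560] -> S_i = 10*4^i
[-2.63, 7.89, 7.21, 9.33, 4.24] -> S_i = Random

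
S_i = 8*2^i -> [8, 16, 32, 64, 128]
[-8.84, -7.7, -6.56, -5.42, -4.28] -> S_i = -8.84 + 1.14*i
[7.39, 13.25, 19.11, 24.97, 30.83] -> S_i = 7.39 + 5.86*i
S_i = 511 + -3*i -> [511, 508, 505, 502, 499]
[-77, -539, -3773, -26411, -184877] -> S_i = -77*7^i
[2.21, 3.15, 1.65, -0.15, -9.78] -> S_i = Random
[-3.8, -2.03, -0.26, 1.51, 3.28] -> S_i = -3.80 + 1.77*i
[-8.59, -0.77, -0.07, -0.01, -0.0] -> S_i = -8.59*0.09^i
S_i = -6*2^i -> [-6, -12, -24, -48, -96]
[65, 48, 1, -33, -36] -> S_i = Random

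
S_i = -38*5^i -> [-38, -190, -950, -4750, -23750]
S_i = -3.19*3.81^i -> [-3.19, -12.15, -46.31, -176.43, -672.19]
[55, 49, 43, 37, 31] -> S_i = 55 + -6*i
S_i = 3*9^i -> [3, 27, 243, 2187, 19683]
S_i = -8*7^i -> [-8, -56, -392, -2744, -19208]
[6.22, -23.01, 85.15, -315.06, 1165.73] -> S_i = 6.22*(-3.70)^i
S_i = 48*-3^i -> [48, -144, 432, -1296, 3888]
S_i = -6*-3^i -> [-6, 18, -54, 162, -486]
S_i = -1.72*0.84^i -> [-1.72, -1.44, -1.21, -1.02, -0.86]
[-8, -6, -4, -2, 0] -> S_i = -8 + 2*i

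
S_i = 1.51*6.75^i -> [1.51, 10.19, 68.8, 464.4, 3134.67]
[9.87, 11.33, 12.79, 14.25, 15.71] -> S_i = 9.87 + 1.46*i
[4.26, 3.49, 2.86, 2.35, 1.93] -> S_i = 4.26*0.82^i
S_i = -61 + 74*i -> [-61, 13, 87, 161, 235]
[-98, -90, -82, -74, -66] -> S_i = -98 + 8*i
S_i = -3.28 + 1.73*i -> [-3.28, -1.55, 0.18, 1.91, 3.64]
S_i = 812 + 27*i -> [812, 839, 866, 893, 920]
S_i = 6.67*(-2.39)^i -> [6.67, -15.94, 38.1, -91.06, 217.63]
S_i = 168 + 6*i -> [168, 174, 180, 186, 192]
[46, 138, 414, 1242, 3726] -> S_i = 46*3^i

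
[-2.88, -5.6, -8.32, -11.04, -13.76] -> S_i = -2.88 + -2.72*i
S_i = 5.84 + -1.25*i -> [5.84, 4.59, 3.34, 2.09, 0.84]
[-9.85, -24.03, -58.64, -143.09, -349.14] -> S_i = -9.85*2.44^i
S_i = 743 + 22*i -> [743, 765, 787, 809, 831]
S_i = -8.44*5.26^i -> [-8.44, -44.39, -233.51, -1228.29, -6460.79]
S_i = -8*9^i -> [-8, -72, -648, -5832, -52488]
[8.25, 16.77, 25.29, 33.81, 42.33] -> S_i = 8.25 + 8.52*i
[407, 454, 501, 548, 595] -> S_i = 407 + 47*i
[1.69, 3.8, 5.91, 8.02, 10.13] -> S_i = 1.69 + 2.11*i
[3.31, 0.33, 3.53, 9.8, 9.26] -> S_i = Random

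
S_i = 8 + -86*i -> [8, -78, -164, -250, -336]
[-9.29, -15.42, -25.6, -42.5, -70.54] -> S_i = -9.29*1.66^i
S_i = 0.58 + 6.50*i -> [0.58, 7.08, 13.58, 20.08, 26.58]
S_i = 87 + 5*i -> [87, 92, 97, 102, 107]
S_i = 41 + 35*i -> [41, 76, 111, 146, 181]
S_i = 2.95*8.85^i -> [2.95, 26.11, 231.05, 2044.8, 18096.52]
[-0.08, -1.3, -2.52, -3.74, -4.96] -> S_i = -0.08 + -1.22*i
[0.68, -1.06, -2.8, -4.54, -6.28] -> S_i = 0.68 + -1.74*i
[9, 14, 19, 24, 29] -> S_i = 9 + 5*i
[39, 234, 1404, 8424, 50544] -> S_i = 39*6^i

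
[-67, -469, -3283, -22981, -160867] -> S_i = -67*7^i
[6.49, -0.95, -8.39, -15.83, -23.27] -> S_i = 6.49 + -7.44*i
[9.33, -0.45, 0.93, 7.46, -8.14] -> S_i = Random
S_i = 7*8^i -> [7, 56, 448, 3584, 28672]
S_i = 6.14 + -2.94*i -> [6.14, 3.2, 0.26, -2.68, -5.62]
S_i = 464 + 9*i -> [464, 473, 482, 491, 500]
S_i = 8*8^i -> [8, 64, 512, 4096, 32768]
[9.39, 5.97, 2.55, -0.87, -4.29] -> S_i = 9.39 + -3.42*i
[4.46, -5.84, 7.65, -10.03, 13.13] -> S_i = 4.46*(-1.31)^i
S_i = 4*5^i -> [4, 20, 100, 500, 2500]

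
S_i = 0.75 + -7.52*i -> [0.75, -6.77, -14.29, -21.81, -29.33]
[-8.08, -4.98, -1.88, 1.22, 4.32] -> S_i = -8.08 + 3.10*i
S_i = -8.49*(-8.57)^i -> [-8.49, 72.76, -623.55, 5343.8, -45796.36]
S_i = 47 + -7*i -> [47, 40, 33, 26, 19]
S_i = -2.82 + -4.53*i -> [-2.82, -7.35, -11.88, -16.41, -20.94]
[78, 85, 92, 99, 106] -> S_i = 78 + 7*i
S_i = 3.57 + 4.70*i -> [3.57, 8.27, 12.97, 17.67, 22.37]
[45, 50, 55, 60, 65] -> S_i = 45 + 5*i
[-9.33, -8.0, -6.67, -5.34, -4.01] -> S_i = -9.33 + 1.33*i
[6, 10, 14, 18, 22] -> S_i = 6 + 4*i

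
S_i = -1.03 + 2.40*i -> [-1.03, 1.37, 3.77, 6.17, 8.57]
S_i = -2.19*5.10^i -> [-2.19, -11.17, -56.96, -290.51, -1481.58]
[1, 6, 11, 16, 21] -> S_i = 1 + 5*i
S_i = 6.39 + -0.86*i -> [6.39, 5.53, 4.67, 3.81, 2.95]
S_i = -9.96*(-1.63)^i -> [-9.96, 16.23, -26.46, 43.13, -70.31]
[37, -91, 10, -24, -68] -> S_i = Random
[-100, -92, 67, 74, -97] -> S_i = Random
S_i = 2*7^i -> [2, 14, 98, 686, 4802]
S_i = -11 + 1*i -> [-11, -10, -9, -8, -7]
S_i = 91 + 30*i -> [91, 121, 151, 181, 211]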